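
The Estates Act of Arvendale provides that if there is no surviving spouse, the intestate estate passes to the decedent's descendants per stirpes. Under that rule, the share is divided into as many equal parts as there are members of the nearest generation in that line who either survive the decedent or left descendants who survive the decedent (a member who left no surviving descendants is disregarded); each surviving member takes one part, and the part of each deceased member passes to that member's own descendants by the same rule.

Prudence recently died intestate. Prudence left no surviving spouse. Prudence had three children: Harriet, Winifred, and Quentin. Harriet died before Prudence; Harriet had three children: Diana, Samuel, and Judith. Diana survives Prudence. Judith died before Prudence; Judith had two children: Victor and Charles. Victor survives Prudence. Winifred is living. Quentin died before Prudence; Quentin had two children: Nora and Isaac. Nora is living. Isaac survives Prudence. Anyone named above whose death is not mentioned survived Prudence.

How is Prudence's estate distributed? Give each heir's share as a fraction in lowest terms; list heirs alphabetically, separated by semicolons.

There is no surviving spouse, so the entire estate passes to Prudence's descendants per stirpes.
The estate is divided into 3 equal shares of 1/3 among Harriet, Winifred, Quentin.
Harriet predeceased; the 1/3 allotted to Harriet's branch passes to Harriet's issue by representation.
The 1/3 is divided into 3 equal shares of 1/9 among Diana, Samuel, Judith.
Diana is living and takes 1/9.
Samuel is living and takes 1/9.
Judith predeceased; the 1/9 allotted to Judith's branch passes to Judith's issue by representation.
The 1/9 is divided into 2 equal shares of 1/18 among Victor, Charles.
Victor is living and takes 1/18.
Charles is living and takes 1/18.
Winifred is living and takes 1/3.
Quentin predeceased; the 1/3 allotted to Quentin's branch passes to Quentin's issue by representation.
The 1/3 is divided into 2 equal shares of 1/6 among Nora, Isaac.
Nora is living and takes 1/6.
Isaac is living and takes 1/6.

Charles 1/18; Diana 1/9; Isaac 1/6; Nora 1/6; Samuel 1/9; Victor 1/18; Winifred 1/3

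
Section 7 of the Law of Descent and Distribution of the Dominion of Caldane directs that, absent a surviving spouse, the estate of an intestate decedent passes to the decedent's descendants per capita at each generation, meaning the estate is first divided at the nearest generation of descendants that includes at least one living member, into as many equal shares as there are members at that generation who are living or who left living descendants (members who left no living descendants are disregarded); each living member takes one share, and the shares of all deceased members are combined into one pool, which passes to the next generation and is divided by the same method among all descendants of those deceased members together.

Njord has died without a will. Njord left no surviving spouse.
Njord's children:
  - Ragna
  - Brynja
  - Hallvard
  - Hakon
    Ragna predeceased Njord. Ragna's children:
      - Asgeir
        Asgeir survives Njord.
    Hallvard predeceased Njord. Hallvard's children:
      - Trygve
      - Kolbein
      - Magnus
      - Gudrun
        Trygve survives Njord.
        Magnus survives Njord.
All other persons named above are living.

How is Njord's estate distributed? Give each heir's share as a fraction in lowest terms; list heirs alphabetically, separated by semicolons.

There is no surviving spouse, so the entire estate passes to Njord's descendants per capita at each generation.
At generation 1 (Ragna, Brynja, Hallvard, Hakon) there are 4 shares of (1)/4 = 1/4 each.
Living: Brynja and Hakon — each takes 1/4.
Deceased: Ragna and Hallvard. Their combined 1/2 is pooled and carried to generation 2.
At generation 2 (Asgeir, Trygve, Kolbein, Magnus, Gudrun) there are 5 shares of (1/2)/5 = 1/10 each.
Living: Asgeir, Trygve, Kolbein, Magnus, and Gudrun — each takes 1/10.

Asgeir 1/10; Brynja 1/4; Gudrun 1/10; Hakon 1/4; Kolbein 1/10; Magnus 1/10; Trygve 1/10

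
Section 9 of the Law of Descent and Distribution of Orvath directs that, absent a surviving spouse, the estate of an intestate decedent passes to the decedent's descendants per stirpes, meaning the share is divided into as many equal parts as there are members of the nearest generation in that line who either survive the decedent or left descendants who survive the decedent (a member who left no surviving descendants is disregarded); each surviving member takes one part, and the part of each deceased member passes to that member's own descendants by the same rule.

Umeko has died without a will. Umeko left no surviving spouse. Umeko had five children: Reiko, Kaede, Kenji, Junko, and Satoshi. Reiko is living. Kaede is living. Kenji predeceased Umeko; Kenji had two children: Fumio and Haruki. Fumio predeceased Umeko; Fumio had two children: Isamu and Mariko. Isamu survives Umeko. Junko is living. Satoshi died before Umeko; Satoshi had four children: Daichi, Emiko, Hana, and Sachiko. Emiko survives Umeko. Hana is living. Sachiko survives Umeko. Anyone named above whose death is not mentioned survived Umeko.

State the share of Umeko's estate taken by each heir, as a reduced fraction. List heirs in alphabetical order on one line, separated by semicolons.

Daichi 1/20; Emiko 1/20; Hana 1/20; Haruki 1/10; Isamu 1/20; Junko 1/5; Kaede 1/5; Mariko 1/20; Reiko 1/5; Sachiko 1/20

There is no surviving spouse, so the entire estate passes to Umeko's descendants per stirpes.
The estate is divided into 5 equal shares of 1/5 among Reiko, Kaede, Kenji, Junko, Satoshi.
Reiko is living and takes 1/5.
Kaede is living and takes 1/5.
Kenji predeceased; the 1/5 allotted to Kenji's branch passes to Kenji's issue by representation.
The 1/5 is divided into 2 equal shares of 1/10 among Fumio, Haruki.
Fumio predeceased; the 1/10 allotted to Fumio's branch passes to Fumio's issue by representation.
The 1/10 is divided into 2 equal shares of 1/20 among Isamu, Mariko.
Isamu is living and takes 1/20.
Mariko is living and takes 1/20.
Haruki is living and takes 1/10.
Junko is living and takes 1/5.
Satoshi predeceased; the 1/5 allotted to Satoshi's branch passes to Satoshi's issue by representation.
The 1/5 is divided into 4 equal shares of 1/20 among Daichi, Emiko, Hana, Sachiko.
Daichi is living and takes 1/20.
Emiko is living and takes 1/20.
Hana is living and takes 1/20.
Sachiko is living and takes 1/20.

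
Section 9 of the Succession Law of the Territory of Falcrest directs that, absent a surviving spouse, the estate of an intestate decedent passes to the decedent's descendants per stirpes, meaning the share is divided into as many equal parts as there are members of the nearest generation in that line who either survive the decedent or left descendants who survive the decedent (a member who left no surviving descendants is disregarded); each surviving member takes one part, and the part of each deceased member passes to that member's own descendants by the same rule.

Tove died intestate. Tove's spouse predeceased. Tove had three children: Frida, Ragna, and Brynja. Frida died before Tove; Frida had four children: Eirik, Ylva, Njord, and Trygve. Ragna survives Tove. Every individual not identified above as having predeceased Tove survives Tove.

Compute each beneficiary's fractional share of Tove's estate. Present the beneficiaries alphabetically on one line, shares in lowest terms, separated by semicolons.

Brynja 1/3; Eirik 1/12; Njord 1/12; Ragna 1/3; Trygve 1/12; Ylva 1/12

There is no surviving spouse, so the entire estate passes to Tove's descendants per stirpes.
The estate is divided into 3 equal shares of 1/3 among Frida, Ragna, Brynja.
Frida predeceased; the 1/3 allotted to Frida's branch passes to Frida's issue by representation.
The 1/3 is divided into 4 equal shares of 1/12 among Eirik, Ylva, Njord, Trygve.
Eirik is living and takes 1/12.
Ylva is living and takes 1/12.
Njord is living and takes 1/12.
Trygve is living and takes 1/12.
Ragna is living and takes 1/3.
Brynja is living and takes 1/3.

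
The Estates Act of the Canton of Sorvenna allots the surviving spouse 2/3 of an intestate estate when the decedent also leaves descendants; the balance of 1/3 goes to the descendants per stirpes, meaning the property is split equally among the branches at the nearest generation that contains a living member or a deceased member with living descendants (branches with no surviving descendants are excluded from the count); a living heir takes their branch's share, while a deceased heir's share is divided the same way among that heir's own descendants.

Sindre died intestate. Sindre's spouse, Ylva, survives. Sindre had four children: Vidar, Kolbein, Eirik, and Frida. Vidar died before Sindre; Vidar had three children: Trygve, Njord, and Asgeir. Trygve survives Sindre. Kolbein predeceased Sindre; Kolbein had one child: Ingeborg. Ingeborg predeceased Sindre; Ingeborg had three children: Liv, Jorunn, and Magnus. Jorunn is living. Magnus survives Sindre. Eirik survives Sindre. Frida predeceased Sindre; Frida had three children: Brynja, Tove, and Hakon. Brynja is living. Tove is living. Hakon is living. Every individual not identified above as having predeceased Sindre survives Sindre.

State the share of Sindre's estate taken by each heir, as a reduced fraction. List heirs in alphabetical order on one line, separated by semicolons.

Asgeir 1/36; Brynja 1/36; Eirik 1/12; Hakon 1/36; Jorunn 1/36; Liv 1/36; Magnus 1/36; Njord 1/36; Tove 1/36; Trygve 1/36; Ylva 2/3

Ylva, as surviving spouse, takes 2/3.
The remaining 1/3 passes to Sindre's descendants per stirpes.
The 1/3 is divided into 4 equal shares of 1/12 among Vidar, Kolbein, Eirik, Frida.
Vidar predeceased; the 1/12 allotted to Vidar's branch passes to Vidar's issue by representation.
The 1/12 is divided into 3 equal shares of 1/36 among Trygve, Njord, Asgeir.
Trygve is living and takes 1/36.
Njord is living and takes 1/36.
Asgeir is living and takes 1/36.
Kolbein predeceased; the 1/12 allotted to Kolbein's branch passes to Kolbein's issue by representation.
Ingeborg's line is the sole branch at this level, so the full 1/12 passes to Ingeborg's issue by representation.
The 1/12 is divided into 3 equal shares of 1/36 among Liv, Jorunn, Magnus.
Liv is living and takes 1/36.
Jorunn is living and takes 1/36.
Magnus is living and takes 1/36.
Eirik is living and takes 1/12.
Frida predeceased; the 1/12 allotted to Frida's branch passes to Frida's issue by representation.
The 1/12 is divided into 3 equal shares of 1/36 among Brynja, Tove, Hakon.
Brynja is living and takes 1/36.
Tove is living and takes 1/36.
Hakon is living and takes 1/36.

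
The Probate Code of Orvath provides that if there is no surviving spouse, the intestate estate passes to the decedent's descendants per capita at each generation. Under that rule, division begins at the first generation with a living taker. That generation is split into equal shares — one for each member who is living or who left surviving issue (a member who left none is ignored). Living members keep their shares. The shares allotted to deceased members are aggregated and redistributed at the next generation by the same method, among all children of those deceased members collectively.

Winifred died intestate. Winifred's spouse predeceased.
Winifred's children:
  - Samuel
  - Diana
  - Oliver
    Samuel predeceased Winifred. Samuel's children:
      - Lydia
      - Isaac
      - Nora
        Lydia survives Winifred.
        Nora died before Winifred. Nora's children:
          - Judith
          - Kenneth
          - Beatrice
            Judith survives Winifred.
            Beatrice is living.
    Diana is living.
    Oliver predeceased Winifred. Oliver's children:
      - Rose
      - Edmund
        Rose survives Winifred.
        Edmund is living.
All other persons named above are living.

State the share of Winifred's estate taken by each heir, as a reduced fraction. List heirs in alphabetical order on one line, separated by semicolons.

There is no surviving spouse, so the entire estate passes to Winifred's descendants per capita at each generation.
At generation 1 (Samuel, Diana, Oliver) there are 3 shares of (1)/3 = 1/3 each.
Living: Diana — each takes 1/3.
Deceased: Samuel and Oliver. Their combined 2/3 is pooled and carried to generation 2.
At generation 2 (Lydia, Isaac, Nora, Rose, Edmund) there are 5 shares of (2/3)/5 = 2/15 each.
Living: Lydia, Isaac, Rose, and Edmund — each takes 2/15.
Deceased: Nora. That 2/15 share is carried to generation 3.
At generation 3 (Judith, Kenneth, Beatrice) there are 3 shares of (2/15)/3 = 2/45 each.
Living: Judith, Kenneth, and Beatrice — each takes 2/45.

Beatrice 2/45; Diana 1/3; Edmund 2/15; Isaac 2/15; Judith 2/45; Kenneth 2/45; Lydia 2/15; Rose 2/15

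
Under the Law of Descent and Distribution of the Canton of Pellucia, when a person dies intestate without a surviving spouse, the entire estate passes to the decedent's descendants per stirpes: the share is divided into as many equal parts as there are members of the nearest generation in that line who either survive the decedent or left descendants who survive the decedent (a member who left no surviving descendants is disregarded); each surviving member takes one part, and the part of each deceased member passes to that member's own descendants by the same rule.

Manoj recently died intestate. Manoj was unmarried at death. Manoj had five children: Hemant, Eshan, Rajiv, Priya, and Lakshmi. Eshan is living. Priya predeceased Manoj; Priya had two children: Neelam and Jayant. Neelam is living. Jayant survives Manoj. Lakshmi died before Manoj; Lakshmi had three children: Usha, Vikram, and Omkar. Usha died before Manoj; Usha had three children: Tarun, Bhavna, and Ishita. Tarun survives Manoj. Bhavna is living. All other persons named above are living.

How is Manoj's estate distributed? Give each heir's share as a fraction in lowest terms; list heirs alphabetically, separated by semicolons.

There is no surviving spouse, so the entire estate passes to Manoj's descendants per stirpes.
The estate is divided into 5 equal shares of 1/5 among Hemant, Eshan, Rajiv, Priya, Lakshmi.
Hemant is living and takes 1/5.
Eshan is living and takes 1/5.
Rajiv is living and takes 1/5.
Priya predeceased; the 1/5 allotted to Priya's branch passes to Priya's issue by representation.
The 1/5 is divided into 2 equal shares of 1/10 among Neelam, Jayant.
Neelam is living and takes 1/10.
Jayant is living and takes 1/10.
Lakshmi predeceased; the 1/5 allotted to Lakshmi's branch passes to Lakshmi's issue by representation.
The 1/5 is divided into 3 equal shares of 1/15 among Usha, Vikram, Omkar.
Usha predeceased; the 1/15 allotted to Usha's branch passes to Usha's issue by representation.
The 1/15 is divided into 3 equal shares of 1/45 among Tarun, Bhavna, Ishita.
Tarun is living and takes 1/45.
Bhavna is living and takes 1/45.
Ishita is living and takes 1/45.
Vikram is living and takes 1/15.
Omkar is living and takes 1/15.

Bhavna 1/45; Eshan 1/5; Hemant 1/5; Ishita 1/45; Jayant 1/10; Neelam 1/10; Omkar 1/15; Rajiv 1/5; Tarun 1/45; Vikram 1/15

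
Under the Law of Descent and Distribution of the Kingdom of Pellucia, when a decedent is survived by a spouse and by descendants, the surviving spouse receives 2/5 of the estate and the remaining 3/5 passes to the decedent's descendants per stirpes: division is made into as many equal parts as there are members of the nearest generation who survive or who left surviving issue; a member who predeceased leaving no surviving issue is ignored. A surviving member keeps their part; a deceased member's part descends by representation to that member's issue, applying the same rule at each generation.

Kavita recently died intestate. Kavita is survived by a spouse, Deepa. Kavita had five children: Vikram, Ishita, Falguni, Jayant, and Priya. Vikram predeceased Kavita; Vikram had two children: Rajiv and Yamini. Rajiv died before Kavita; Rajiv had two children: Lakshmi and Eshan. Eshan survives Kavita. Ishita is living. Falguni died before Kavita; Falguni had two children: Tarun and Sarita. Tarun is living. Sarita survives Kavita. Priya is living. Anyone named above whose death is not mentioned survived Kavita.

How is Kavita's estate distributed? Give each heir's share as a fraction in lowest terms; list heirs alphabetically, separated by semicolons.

Deepa 2/5; Eshan 3/100; Ishita 3/25; Jayant 3/25; Lakshmi 3/100; Priya 3/25; Sarita 3/50; Tarun 3/50; Yamini 3/50

Deepa, as surviving spouse, takes 2/5.
The remaining 3/5 passes to Kavita's descendants per stirpes.
The 3/5 is divided into 5 equal shares of 3/25 among Vikram, Ishita, Falguni, Jayant, Priya.
Vikram predeceased; the 3/25 allotted to Vikram's branch passes to Vikram's issue by representation.
The 3/25 is divided into 2 equal shares of 3/50 among Rajiv, Yamini.
Rajiv predeceased; the 3/50 allotted to Rajiv's branch passes to Rajiv's issue by representation.
The 3/50 is divided into 2 equal shares of 3/100 among Lakshmi, Eshan.
Lakshmi is living and takes 3/100.
Eshan is living and takes 3/100.
Yamini is living and takes 3/50.
Ishita is living and takes 3/25.
Falguni predeceased; the 3/25 allotted to Falguni's branch passes to Falguni's issue by representation.
The 3/25 is divided into 2 equal shares of 3/50 among Tarun, Sarita.
Tarun is living and takes 3/50.
Sarita is living and takes 3/50.
Jayant is living and takes 3/25.
Priya is living and takes 3/25.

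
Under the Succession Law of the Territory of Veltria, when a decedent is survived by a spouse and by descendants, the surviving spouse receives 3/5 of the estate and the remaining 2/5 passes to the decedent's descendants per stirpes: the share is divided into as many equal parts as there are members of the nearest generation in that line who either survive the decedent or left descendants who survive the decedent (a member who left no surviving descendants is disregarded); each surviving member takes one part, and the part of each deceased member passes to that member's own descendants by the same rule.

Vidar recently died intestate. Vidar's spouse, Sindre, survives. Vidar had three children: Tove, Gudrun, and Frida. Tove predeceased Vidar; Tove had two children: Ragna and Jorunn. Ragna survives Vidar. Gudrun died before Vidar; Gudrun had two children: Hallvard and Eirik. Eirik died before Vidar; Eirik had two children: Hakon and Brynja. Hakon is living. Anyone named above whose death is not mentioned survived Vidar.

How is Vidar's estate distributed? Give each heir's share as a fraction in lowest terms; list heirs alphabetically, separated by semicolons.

Brynja 1/30; Frida 2/15; Hakon 1/30; Hallvard 1/15; Jorunn 1/15; Ragna 1/15; Sindre 3/5

Sindre, as surviving spouse, takes 3/5.
The remaining 2/5 passes to Vidar's descendants per stirpes.
The 2/5 is divided into 3 equal shares of 2/15 among Tove, Gudrun, Frida.
Tove predeceased; the 2/15 allotted to Tove's branch passes to Tove's issue by representation.
The 2/15 is divided into 2 equal shares of 1/15 among Ragna, Jorunn.
Ragna is living and takes 1/15.
Jorunn is living and takes 1/15.
Gudrun predeceased; the 2/15 allotted to Gudrun's branch passes to Gudrun's issue by representation.
The 2/15 is divided into 2 equal shares of 1/15 among Hallvard, Eirik.
Hallvard is living and takes 1/15.
Eirik predeceased; the 1/15 allotted to Eirik's branch passes to Eirik's issue by representation.
The 1/15 is divided into 2 equal shares of 1/30 among Hakon, Brynja.
Hakon is living and takes 1/30.
Brynja is living and takes 1/30.
Frida is living and takes 2/15.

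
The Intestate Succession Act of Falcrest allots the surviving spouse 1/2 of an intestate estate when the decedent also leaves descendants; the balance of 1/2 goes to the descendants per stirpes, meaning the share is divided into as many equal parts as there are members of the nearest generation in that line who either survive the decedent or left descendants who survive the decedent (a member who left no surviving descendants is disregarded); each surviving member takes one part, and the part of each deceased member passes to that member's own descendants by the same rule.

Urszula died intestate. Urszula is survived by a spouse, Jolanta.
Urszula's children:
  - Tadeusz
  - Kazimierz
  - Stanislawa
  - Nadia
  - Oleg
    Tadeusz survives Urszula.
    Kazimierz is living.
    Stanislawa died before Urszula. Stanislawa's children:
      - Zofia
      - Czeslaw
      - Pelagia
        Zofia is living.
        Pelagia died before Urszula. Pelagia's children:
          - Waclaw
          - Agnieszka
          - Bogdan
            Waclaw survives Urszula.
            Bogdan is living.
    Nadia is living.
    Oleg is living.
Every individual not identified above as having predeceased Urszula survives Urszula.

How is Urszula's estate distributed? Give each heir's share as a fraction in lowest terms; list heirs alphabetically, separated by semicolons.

Jolanta, as surviving spouse, takes 1/2.
The remaining 1/2 passes to Urszula's descendants per stirpes.
The 1/2 is divided into 5 equal shares of 1/10 among Tadeusz, Kazimierz, Stanislawa, Nadia, Oleg.
Tadeusz is living and takes 1/10.
Kazimierz is living and takes 1/10.
Stanislawa predeceased; the 1/10 allotted to Stanislawa's branch passes to Stanislawa's issue by representation.
The 1/10 is divided into 3 equal shares of 1/30 among Zofia, Czeslaw, Pelagia.
Zofia is living and takes 1/30.
Czeslaw is living and takes 1/30.
Pelagia predeceased; the 1/30 allotted to Pelagia's branch passes to Pelagia's issue by representation.
The 1/30 is divided into 3 equal shares of 1/90 among Waclaw, Agnieszka, Bogdan.
Waclaw is living and takes 1/90.
Agnieszka is living and takes 1/90.
Bogdan is living and takes 1/90.
Nadia is living and takes 1/10.
Oleg is living and takes 1/10.

Agnieszka 1/90; Bogdan 1/90; Czeslaw 1/30; Jolanta 1/2; Kazimierz 1/10; Nadia 1/10; Oleg 1/10; Tadeusz 1/10; Waclaw 1/90; Zofia 1/30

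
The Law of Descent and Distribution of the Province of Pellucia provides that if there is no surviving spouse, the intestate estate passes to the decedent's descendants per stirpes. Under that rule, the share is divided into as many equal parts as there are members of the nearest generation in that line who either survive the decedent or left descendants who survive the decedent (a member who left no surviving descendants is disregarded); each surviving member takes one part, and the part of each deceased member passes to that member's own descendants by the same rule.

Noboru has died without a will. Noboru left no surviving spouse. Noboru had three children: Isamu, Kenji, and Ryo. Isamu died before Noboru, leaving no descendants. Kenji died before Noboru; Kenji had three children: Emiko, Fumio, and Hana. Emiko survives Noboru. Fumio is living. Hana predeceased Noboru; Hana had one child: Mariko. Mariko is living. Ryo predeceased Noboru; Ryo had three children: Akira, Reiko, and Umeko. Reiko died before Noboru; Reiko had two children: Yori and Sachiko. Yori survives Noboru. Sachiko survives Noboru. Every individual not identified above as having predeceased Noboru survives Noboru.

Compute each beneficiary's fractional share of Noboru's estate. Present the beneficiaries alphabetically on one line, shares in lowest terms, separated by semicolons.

There is no surviving spouse, so the entire estate passes to Noboru's descendants per stirpes.
Isamu left no surviving issue, so that branch lapses and is disregarded.
The estate is divided into 2 equal shares of 1/2 among Kenji, Ryo.
Kenji predeceased; the 1/2 allotted to Kenji's branch passes to Kenji's issue by representation.
The 1/2 is divided into 3 equal shares of 1/6 among Emiko, Fumio, Hana.
Emiko is living and takes 1/6.
Fumio is living and takes 1/6.
Hana predeceased; the 1/6 allotted to Hana's branch passes to Hana's issue by representation.
Mariko is the sole taker at this level and receives the full 1/6.
Ryo predeceased; the 1/2 allotted to Ryo's branch passes to Ryo's issue by representation.
The 1/2 is divided into 3 equal shares of 1/6 among Akira, Reiko, Umeko.
Akira is living and takes 1/6.
Reiko predeceased; the 1/6 allotted to Reiko's branch passes to Reiko's issue by representation.
The 1/6 is divided into 2 equal shares of 1/12 among Yori, Sachiko.
Yori is living and takes 1/12.
Sachiko is living and takes 1/12.
Umeko is living and takes 1/6.

Akira 1/6; Emiko 1/6; Fumio 1/6; Mariko 1/6; Sachiko 1/12; Umeko 1/6; Yori 1/12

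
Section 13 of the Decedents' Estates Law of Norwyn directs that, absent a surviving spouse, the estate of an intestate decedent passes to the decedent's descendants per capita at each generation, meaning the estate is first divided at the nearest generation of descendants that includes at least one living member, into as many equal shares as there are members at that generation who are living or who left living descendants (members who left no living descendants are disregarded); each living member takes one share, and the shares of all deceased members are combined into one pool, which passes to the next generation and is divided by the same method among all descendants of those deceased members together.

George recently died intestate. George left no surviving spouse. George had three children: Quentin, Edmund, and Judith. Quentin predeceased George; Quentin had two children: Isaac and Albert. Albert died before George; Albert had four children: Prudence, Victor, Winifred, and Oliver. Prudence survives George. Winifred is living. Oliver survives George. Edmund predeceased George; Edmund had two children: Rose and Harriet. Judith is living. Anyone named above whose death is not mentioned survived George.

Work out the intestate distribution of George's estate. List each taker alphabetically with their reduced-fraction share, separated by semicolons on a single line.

Harriet 1/6; Isaac 1/6; Judith 1/3; Oliver 1/24; Prudence 1/24; Rose 1/6; Victor 1/24; Winifred 1/24

There is no surviving spouse, so the entire estate passes to George's descendants per capita at each generation.
At generation 1 (Quentin, Edmund, Judith) there are 3 shares of (1)/3 = 1/3 each.
Living: Judith — each takes 1/3.
Deceased: Quentin and Edmund. Their combined 2/3 is pooled and carried to generation 2.
At generation 2 (Isaac, Albert, Rose, Harriet) there are 4 shares of (2/3)/4 = 1/6 each.
Living: Isaac, Rose, and Harriet — each takes 1/6.
Deceased: Albert. That 1/6 share is carried to generation 3.
At generation 3 (Prudence, Victor, Winifred, Oliver) there are 4 shares of (1/6)/4 = 1/24 each.
Living: Prudence, Victor, Winifred, and Oliver — each takes 1/24.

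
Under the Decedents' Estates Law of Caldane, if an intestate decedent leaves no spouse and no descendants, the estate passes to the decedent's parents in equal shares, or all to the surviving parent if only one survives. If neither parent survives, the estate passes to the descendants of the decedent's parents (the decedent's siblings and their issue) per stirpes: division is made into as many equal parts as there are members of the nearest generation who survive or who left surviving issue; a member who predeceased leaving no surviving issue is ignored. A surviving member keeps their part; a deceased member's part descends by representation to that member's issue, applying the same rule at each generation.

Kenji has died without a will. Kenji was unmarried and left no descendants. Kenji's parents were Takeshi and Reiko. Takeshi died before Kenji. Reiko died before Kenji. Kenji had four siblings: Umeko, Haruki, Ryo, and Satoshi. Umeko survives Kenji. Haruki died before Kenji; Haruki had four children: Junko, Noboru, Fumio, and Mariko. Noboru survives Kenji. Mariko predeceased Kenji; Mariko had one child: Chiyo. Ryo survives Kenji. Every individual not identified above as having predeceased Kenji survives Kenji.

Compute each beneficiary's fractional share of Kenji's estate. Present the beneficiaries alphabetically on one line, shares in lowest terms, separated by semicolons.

Chiyo 1/16; Fumio 1/16; Junko 1/16; Noboru 1/16; Ryo 1/4; Satoshi 1/4; Umeko 1/4

Neither parent survives and there are no descendants, so the estate passes to Kenji's siblings and their issue per stirpes.
The estate is divided into 4 equal shares of 1/4 among Umeko, Haruki, Ryo, Satoshi.
Umeko is living and takes 1/4.
Haruki predeceased; the 1/4 allotted to Haruki's branch passes to Haruki's issue by representation.
The 1/4 is divided into 4 equal shares of 1/16 among Junko, Noboru, Fumio, Mariko.
Junko is living and takes 1/16.
Noboru is living and takes 1/16.
Fumio is living and takes 1/16.
Mariko predeceased; the 1/16 allotted to Mariko's branch passes to Mariko's issue by representation.
Chiyo is the sole taker at this level and receives the full 1/16.
Ryo is living and takes 1/4.
Satoshi is living and takes 1/4.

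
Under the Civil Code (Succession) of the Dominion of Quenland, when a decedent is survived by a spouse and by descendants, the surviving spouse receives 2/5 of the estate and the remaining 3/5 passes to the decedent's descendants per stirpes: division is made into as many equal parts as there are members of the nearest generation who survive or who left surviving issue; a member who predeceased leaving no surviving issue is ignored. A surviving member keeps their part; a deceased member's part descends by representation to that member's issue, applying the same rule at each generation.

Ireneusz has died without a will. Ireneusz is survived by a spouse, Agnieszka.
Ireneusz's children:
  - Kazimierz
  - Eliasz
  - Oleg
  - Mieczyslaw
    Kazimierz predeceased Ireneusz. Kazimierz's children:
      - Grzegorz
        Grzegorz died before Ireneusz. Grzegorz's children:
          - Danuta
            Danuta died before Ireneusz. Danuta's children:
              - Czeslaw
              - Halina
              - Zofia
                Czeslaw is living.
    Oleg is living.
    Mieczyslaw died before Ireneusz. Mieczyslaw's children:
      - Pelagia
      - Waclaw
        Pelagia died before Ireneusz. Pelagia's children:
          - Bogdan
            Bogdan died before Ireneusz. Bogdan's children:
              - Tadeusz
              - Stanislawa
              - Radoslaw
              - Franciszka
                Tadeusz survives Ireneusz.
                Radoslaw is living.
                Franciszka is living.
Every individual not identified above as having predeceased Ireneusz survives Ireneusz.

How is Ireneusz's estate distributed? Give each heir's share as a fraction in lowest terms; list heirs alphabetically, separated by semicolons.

Agnieszka, as surviving spouse, takes 2/5.
The remaining 3/5 passes to Ireneusz's descendants per stirpes.
The 3/5 is divided into 4 equal shares of 3/20 among Kazimierz, Eliasz, Oleg, Mieczyslaw.
Kazimierz predeceased; the 3/20 allotted to Kazimierz's branch passes to Kazimierz's issue by representation.
Grzegorz's line is the sole branch at this level, so the full 3/20 passes to Grzegorz's issue by representation.
Danuta's line is the sole branch at this level, so the full 3/20 passes to Danuta's issue by representation.
The 3/20 is divided into 3 equal shares of 1/20 among Czeslaw, Halina, Zofia.
Czeslaw is living and takes 1/20.
Halina is living and takes 1/20.
Zofia is living and takes 1/20.
Eliasz is living and takes 3/20.
Oleg is living and takes 3/20.
Mieczyslaw predeceased; the 3/20 allotted to Mieczyslaw's branch passes to Mieczyslaw's issue by representation.
The 3/20 is divided into 2 equal shares of 3/40 among Pelagia, Waclaw.
Pelagia predeceased; the 3/40 allotted to Pelagia's branch passes to Pelagia's issue by representation.
Bogdan's line is the sole branch at this level, so the full 3/40 passes to Bogdan's issue by representation.
The 3/40 is divided into 4 equal shares of 3/160 among Tadeusz, Stanislawa, Radoslaw, Franciszka.
Tadeusz is living and takes 3/160.
Stanislawa is living and takes 3/160.
Radoslaw is living and takes 3/160.
Franciszka is living and takes 3/160.
Waclaw is living and takes 3/40.

Agnieszka 2/5; Czeslaw 1/20; Eliasz 3/20; Franciszka 3/160; Halina 1/20; Oleg 3/20; Radoslaw 3/160; Stanislawa 3/160; Tadeusz 3/160; Waclaw 3/40; Zofia 1/20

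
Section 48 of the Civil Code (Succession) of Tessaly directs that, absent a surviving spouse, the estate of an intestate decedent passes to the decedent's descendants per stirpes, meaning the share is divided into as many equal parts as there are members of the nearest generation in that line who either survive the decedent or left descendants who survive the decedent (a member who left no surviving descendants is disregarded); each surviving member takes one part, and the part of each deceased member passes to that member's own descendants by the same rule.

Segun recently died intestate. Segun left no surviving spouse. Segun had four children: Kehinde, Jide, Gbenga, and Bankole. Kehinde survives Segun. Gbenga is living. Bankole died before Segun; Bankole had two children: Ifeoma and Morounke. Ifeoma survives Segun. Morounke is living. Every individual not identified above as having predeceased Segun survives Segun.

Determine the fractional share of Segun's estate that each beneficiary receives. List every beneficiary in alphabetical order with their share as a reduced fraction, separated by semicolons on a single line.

There is no surviving spouse, so the entire estate passes to Segun's descendants per stirpes.
The estate is divided into 4 equal shares of 1/4 among Kehinde, Jide, Gbenga, Bankole.
Kehinde is living and takes 1/4.
Jide is living and takes 1/4.
Gbenga is living and takes 1/4.
Bankole predeceased; the 1/4 allotted to Bankole's branch passes to Bankole's issue by representation.
The 1/4 is divided into 2 equal shares of 1/8 among Ifeoma, Morounke.
Ifeoma is living and takes 1/8.
Morounke is living and takes 1/8.

Gbenga 1/4; Ifeoma 1/8; Jide 1/4; Kehinde 1/4; Morounke 1/8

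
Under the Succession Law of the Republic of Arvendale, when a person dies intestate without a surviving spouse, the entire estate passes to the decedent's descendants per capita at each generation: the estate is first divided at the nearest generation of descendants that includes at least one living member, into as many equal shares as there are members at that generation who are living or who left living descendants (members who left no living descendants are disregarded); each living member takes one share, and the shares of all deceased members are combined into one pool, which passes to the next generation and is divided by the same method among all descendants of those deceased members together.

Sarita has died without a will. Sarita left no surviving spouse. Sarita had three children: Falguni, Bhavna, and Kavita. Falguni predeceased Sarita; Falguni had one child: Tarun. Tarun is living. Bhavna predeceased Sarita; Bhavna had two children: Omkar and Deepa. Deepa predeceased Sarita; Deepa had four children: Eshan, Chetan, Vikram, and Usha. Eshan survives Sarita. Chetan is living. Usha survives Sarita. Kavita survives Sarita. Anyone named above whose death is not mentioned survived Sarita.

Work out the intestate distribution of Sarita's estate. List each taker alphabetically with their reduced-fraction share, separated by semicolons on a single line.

There is no surviving spouse, so the entire estate passes to Sarita's descendants per capita at each generation.
At generation 1 (Falguni, Bhavna, Kavita) there are 3 shares of (1)/3 = 1/3 each.
Living: Kavita — each takes 1/3.
Deceased: Falguni and Bhavna. Their combined 2/3 is pooled and carried to generation 2.
At generation 2 (Tarun, Omkar, Deepa) there are 3 shares of (2/3)/3 = 2/9 each.
Living: Tarun and Omkar — each takes 2/9.
Deceased: Deepa. That 2/9 share is carried to generation 3.
At generation 3 (Eshan, Chetan, Vikram, Usha) there are 4 shares of (2/9)/4 = 1/18 each.
Living: Eshan, Chetan, Vikram, and Usha — each takes 1/18.

Chetan 1/18; Eshan 1/18; Kavita 1/3; Omkar 2/9; Tarun 2/9; Usha 1/18; Vikram 1/18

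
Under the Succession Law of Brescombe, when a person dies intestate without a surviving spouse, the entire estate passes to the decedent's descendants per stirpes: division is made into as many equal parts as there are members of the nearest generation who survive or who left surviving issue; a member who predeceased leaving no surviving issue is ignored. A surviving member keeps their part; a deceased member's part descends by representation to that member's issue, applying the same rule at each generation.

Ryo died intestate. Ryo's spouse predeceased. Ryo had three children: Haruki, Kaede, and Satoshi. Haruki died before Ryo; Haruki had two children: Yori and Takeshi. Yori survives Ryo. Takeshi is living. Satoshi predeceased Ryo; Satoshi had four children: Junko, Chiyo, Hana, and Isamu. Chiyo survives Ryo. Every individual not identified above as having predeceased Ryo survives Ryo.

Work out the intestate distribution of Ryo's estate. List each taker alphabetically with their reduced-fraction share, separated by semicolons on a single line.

There is no surviving spouse, so the entire estate passes to Ryo's descendants per stirpes.
The estate is divided into 3 equal shares of 1/3 among Haruki, Kaede, Satoshi.
Haruki predeceased; the 1/3 allotted to Haruki's branch passes to Haruki's issue by representation.
The 1/3 is divided into 2 equal shares of 1/6 among Yori, Takeshi.
Yori is living and takes 1/6.
Takeshi is living and takes 1/6.
Kaede is living and takes 1/3.
Satoshi predeceased; the 1/3 allotted to Satoshi's branch passes to Satoshi's issue by representation.
The 1/3 is divided into 4 equal shares of 1/12 among Junko, Chiyo, Hana, Isamu.
Junko is living and takes 1/12.
Chiyo is living and takes 1/12.
Hana is living and takes 1/12.
Isamu is living and takes 1/12.

Chiyo 1/12; Hana 1/12; Isamu 1/12; Junko 1/12; Kaede 1/3; Takeshi 1/6; Yori 1/6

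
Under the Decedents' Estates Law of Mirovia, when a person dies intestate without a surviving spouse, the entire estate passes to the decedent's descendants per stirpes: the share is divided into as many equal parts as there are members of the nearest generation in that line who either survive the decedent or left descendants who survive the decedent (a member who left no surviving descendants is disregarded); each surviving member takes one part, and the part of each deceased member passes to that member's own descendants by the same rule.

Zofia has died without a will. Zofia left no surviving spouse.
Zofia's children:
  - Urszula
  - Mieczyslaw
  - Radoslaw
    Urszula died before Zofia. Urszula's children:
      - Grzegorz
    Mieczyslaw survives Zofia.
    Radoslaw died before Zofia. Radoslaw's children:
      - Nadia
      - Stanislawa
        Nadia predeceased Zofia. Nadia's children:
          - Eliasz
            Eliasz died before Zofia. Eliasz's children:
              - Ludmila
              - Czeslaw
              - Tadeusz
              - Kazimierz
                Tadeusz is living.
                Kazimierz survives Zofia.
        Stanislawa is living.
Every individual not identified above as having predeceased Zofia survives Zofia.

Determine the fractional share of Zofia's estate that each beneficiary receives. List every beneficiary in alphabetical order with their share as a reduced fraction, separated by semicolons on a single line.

There is no surviving spouse, so the entire estate passes to Zofia's descendants per stirpes.
The estate is divided into 3 equal shares of 1/3 among Urszula, Mieczyslaw, Radoslaw.
Urszula predeceased; the 1/3 allotted to Urszula's branch passes to Urszula's issue by representation.
Grzegorz is the sole taker at this level and receives the full 1/3.
Mieczyslaw is living and takes 1/3.
Radoslaw predeceased; the 1/3 allotted to Radoslaw's branch passes to Radoslaw's issue by representation.
The 1/3 is divided into 2 equal shares of 1/6 among Nadia, Stanislawa.
Nadia predeceased; the 1/6 allotted to Nadia's branch passes to Nadia's issue by representation.
Eliasz's line is the sole branch at this level, so the full 1/6 passes to Eliasz's issue by representation.
The 1/6 is divided into 4 equal shares of 1/24 among Ludmila, Czeslaw, Tadeusz, Kazimierz.
Ludmila is living and takes 1/24.
Czeslaw is living and takes 1/24.
Tadeusz is living and takes 1/24.
Kazimierz is living and takes 1/24.
Stanislawa is living and takes 1/6.

Czeslaw 1/24; Grzegorz 1/3; Kazimierz 1/24; Ludmila 1/24; Mieczyslaw 1/3; Stanislawa 1/6; Tadeusz 1/24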